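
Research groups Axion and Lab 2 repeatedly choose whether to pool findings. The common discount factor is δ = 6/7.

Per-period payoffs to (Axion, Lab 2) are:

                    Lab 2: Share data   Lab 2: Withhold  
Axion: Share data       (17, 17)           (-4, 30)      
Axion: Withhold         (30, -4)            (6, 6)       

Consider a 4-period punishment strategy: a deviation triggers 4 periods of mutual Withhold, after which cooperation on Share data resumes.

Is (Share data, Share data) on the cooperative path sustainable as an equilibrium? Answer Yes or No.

Yes

Comparing payoff streams over the 5 periods until play realigns: cooperate → 17(1+δ+…+δ^4); deviate → 30 + 6(δ+…+δ^4).
Cooperation is sustained iff (17−6)(δ+…+δ^4) ≥ 30−17.
δ+…+δ^4 = 6/7·(1−(6/7)^4)/(1−6/7) = 2.7613, and (30−17)/(17−6) = 1.1818.
2.7613 ≥ 1.1818, so cooperation is sustainable.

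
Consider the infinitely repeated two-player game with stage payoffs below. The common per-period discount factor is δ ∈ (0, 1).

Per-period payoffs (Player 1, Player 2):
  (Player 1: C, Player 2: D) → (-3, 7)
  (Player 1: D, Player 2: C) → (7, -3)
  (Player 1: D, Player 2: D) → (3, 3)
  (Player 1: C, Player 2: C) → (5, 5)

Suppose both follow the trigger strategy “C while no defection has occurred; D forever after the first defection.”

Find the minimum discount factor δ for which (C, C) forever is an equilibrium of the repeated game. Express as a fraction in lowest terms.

1/2

Under grim trigger the critical discount factor is (T−C)/(T−P) with T = 7, C = 5, P = 3.
δ* = (7−5)/(7−3) = 2/4 = 1/2.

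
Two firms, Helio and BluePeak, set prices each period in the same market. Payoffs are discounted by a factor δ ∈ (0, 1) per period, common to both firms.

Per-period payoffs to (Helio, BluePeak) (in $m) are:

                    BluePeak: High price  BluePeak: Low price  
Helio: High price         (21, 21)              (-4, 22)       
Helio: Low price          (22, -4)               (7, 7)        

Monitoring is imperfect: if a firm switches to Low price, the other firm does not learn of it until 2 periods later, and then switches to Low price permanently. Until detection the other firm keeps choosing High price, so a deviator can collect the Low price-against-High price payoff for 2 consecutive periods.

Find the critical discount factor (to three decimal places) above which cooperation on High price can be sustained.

Deviating for the 2 undetected periods gains 22−21 = 1 per period over cooperation, then loses 21−7 = 14 per period forever once punishment starts.
Gain: 1(1 + δ + … + δ^1); loss: 14·δ^2/(1−δ).
No profitable deviation ⇔ 1(1−δ^2) ≤ 14·δ^2, i.e. δ^2 ≥ 1/(1+14) = 1/15.
Hence δ ≥ (1/15)^(1/2) ≈ 0.258.

0.258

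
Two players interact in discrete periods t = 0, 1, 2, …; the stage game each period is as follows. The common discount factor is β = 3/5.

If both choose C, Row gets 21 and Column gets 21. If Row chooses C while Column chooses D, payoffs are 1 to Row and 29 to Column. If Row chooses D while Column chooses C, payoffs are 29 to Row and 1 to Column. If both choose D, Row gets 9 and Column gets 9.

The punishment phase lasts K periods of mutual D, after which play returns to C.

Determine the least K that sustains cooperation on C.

Need Σ_{k=1}^{K} β^k ≥ (29−21)/(21−9) = 0.6667 at β = 3/5.
At K = 1 the sum is 0.6000 < 0.6667; at K = 2 it is 0.9600 ≥ 0.6667.
So the minimum punishment length is K = 2.

2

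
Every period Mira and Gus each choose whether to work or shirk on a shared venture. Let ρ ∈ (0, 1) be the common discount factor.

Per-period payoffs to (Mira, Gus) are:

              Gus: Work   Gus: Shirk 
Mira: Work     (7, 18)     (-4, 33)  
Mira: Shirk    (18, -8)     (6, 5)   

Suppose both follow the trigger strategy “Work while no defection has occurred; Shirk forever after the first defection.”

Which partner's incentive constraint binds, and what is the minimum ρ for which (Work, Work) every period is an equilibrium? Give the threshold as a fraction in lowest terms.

Mira; ρ ≥ 11/12

Mira: cooperation gives 7 each period; deviation gives 18 once then 6 forever.
  7/(1−ρ) ≥ 18 + 6ρ/(1−ρ) ⇒ ρ ≥ 11/12.
Gus: cooperation gives 18 each period; deviation gives 33 once then 5 forever.
  ρ ≥ 15/28.
Both must hold, so the binding constraint is Mira's: ρ ≥ 11/12.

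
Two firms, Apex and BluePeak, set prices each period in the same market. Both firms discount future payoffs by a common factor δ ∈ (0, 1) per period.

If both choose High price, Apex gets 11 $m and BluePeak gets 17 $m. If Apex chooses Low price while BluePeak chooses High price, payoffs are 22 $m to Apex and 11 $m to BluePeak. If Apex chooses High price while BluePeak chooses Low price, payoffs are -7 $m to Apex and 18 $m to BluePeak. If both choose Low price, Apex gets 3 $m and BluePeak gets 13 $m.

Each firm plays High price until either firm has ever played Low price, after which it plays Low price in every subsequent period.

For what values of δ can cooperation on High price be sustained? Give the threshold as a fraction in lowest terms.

Apex's threshold: (22−11)/(22−3) = 11/19.
BluePeak's threshold: (18−17)/(18−13) = 1/5.
11/19 > 1/5, so Apex binds and δ* = 11/19.

11/19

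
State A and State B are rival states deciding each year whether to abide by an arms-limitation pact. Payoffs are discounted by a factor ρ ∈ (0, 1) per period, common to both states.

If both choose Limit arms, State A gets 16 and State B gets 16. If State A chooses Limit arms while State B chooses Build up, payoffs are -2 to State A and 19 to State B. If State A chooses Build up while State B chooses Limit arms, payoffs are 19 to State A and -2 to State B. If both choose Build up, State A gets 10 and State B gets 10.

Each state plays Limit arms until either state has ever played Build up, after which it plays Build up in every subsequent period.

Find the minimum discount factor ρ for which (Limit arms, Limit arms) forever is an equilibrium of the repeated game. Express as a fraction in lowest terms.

1/3

Under grim trigger the critical discount factor is (T−C)/(T−P) with T = 19, C = 16, P = 10.
ρ* = (19−16)/(19−10) = 3/9 = 1/3.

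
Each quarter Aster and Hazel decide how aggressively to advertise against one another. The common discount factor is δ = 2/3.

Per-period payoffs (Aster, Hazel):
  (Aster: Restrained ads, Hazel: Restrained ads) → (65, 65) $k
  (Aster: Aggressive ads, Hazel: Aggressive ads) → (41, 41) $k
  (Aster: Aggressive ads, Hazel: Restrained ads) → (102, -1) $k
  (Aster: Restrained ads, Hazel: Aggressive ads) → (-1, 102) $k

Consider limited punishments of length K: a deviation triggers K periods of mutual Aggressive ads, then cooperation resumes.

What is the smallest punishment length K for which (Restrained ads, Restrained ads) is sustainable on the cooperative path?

Need Σ_{k=1}^{K} δ^k ≥ (102−65)/(65−41) = 1.5417 at δ = 2/3.
At K = 3 the sum is 1.4074 < 1.5417; at K = 4 it is 1.6049 ≥ 1.5417.
So the minimum punishment length is K = 4.

4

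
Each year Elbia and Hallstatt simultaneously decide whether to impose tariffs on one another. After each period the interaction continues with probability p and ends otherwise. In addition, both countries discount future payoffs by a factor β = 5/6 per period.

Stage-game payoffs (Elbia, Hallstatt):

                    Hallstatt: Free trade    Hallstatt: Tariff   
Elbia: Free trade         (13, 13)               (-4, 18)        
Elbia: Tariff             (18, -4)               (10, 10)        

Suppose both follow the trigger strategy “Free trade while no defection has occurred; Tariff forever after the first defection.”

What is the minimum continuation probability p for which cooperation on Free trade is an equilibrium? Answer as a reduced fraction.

3/4

With continuation probability p and discount β, the effective per-period discount factor is βp.
Grim-trigger IC: βp ≥ (18−13)/(18−10) = 5/8.
So p ≥ (5/8)/(5/6) = 3/4.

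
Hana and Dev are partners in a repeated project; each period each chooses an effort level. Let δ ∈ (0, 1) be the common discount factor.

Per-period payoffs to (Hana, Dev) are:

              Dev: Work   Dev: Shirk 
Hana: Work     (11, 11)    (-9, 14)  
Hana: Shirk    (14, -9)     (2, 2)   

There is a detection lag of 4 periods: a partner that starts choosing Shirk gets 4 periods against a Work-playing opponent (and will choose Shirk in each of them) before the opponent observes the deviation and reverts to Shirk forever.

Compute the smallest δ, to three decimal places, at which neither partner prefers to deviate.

A deviator earns 14 for 4 periods, then 2 forever; cooperating earns 11 forever. Multiplying the IC by (1−δ):
11 ≥ 14(1−δ^4) + 2δ^4, so 12·δ^4 ≥ 3 and δ^4 ≥ 1/4.
δ ≥ (1/4)^(1/4) ≈ 0.707.

0.707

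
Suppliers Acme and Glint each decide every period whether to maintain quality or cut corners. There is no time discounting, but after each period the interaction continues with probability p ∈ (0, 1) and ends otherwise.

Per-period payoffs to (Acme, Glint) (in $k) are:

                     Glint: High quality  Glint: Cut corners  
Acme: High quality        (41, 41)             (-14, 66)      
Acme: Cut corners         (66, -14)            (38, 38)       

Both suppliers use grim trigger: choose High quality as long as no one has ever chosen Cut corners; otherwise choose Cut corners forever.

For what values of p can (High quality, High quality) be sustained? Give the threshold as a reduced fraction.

25/28

Expected cooperation value is 41 + p·41 + p²·41 + … = 41/(1−p); deviation gives 66 + p·38/(1−p).
41 ≥ 66(1−p) + 38p ⇒ 28p ≥ 25 ⇒ p ≥ 25/28.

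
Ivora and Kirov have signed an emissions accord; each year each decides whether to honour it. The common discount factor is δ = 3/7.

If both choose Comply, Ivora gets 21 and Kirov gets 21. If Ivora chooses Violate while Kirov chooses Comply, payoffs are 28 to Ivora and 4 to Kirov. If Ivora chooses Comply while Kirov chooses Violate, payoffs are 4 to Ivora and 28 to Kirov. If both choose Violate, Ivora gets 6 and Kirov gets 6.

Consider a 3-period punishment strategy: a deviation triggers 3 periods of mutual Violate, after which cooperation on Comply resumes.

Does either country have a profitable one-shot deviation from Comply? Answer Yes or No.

IC: δ+…+δ^3 ≥ (28−21)/(21−6) = 7/15.
At δ = 3/7: partial sum = 0.6910 ≥ 0.4667. Cooperation sustainable.

No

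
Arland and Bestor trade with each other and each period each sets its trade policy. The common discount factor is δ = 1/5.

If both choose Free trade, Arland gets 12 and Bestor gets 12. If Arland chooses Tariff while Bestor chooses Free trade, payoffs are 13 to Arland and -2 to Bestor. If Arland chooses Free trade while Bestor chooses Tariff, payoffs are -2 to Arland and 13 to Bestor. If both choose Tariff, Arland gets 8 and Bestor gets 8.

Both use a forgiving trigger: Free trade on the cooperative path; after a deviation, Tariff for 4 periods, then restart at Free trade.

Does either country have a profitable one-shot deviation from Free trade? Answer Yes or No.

Yes

IC: δ+…+δ^4 ≥ (13−12)/(12−8) = 1/4.
At δ = 1/5: partial sum = 0.2496 < 0.2500. Cooperation not sustainable.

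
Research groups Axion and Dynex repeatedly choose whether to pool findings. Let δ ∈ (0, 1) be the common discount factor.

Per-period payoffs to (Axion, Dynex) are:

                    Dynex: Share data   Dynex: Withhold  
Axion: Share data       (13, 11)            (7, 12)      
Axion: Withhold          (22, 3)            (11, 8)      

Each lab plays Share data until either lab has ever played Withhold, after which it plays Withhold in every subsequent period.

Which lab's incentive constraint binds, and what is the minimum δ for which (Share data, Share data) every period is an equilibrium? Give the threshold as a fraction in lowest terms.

Axion; δ ≥ 9/11

For Axion: deviation gain 22−13 = 9, per-period punishment loss 13−11 = 2. IC gives δ ≥ 9/11.
For Dynex: gain 1, loss 3 per period, so δ ≥ 1/4.
The tighter constraint is Axion's, so cooperation needs δ ≥ 9/11.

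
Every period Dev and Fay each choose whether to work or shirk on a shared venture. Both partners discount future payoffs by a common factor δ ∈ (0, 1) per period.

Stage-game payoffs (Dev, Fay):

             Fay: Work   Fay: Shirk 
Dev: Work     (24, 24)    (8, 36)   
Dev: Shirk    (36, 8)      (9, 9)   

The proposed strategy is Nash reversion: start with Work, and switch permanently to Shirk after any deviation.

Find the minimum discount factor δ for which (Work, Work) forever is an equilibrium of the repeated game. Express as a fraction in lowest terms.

4/9

Cooperation forever yields 24 each period: 24/(1−δ).
Deviating yields 36 once, then 9 forever: 36 + 9δ/(1−δ).
No profitable deviation requires 24/(1−δ) ≥ 36 + 9δ/(1−δ).
Multiplying by (1−δ): 24 ≥ 36(1−δ) + 9δ = 36 − 27δ.
So 27δ ≥ 12, i.e. δ ≥ 12/27 = 4/9.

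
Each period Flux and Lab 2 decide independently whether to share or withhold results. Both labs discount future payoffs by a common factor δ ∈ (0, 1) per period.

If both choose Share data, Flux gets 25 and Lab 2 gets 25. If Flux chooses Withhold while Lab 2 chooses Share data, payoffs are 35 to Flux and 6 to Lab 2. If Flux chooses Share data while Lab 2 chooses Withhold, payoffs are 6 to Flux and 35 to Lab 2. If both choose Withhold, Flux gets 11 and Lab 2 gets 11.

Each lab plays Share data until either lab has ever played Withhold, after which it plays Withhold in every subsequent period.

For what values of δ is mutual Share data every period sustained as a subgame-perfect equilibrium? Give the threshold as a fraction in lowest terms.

5/12

Under grim trigger the critical discount factor is (T−C)/(T−P) with T = 35, C = 25, P = 11.
δ* = (35−25)/(35−11) = 10/24 = 5/12.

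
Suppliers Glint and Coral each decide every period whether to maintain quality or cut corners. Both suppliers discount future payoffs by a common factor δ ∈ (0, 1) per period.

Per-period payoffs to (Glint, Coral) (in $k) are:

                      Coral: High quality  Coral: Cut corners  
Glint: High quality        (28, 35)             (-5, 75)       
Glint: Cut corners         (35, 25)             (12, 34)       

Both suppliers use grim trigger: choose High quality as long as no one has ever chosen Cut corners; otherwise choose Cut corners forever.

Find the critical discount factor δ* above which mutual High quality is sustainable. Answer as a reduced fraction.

40/41

Glint: cooperation gives 28 each period; deviation gives 35 once then 12 forever.
  28/(1−δ) ≥ 35 + 12δ/(1−δ) ⇒ δ ≥ 7/23.
Coral: cooperation gives 35 each period; deviation gives 75 once then 34 forever.
  δ ≥ 40/41.
Both must hold, so the binding constraint is Coral's: δ ≥ 40/41.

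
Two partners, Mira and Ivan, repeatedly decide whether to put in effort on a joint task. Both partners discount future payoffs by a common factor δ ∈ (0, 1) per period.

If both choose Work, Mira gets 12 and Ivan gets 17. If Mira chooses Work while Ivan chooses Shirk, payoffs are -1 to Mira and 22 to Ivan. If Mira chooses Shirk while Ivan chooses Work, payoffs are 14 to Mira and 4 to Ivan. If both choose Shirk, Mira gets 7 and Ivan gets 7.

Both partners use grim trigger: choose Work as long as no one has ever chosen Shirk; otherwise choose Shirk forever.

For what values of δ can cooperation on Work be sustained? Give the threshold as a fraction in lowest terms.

1/3

For Mira: deviation gain 14−12 = 2, per-period punishment loss 12−7 = 5. IC gives δ ≥ 2/7.
For Ivan: gain 5, loss 10 per period, so δ ≥ 5/15 = 1/3.
The tighter constraint is Ivan's, so cooperation needs δ ≥ 1/3.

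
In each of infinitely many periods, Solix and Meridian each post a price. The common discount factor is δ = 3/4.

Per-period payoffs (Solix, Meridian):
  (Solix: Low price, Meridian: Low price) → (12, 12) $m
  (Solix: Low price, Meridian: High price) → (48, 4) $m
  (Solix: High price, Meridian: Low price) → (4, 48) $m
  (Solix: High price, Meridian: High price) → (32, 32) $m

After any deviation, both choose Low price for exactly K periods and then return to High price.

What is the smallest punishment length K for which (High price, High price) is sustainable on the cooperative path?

No profitable deviation requires (32−12)(δ+…+δ^K) ≥ 48−32, i.e. δ+…+δ^K ≥ 4/5 ≈ 0.8000.
With δ = 3/4, the partial sums are K=1: 0.7500, K=2: 1.3125.
K = 2 is the first length at which the sum reaches 0.8000.

2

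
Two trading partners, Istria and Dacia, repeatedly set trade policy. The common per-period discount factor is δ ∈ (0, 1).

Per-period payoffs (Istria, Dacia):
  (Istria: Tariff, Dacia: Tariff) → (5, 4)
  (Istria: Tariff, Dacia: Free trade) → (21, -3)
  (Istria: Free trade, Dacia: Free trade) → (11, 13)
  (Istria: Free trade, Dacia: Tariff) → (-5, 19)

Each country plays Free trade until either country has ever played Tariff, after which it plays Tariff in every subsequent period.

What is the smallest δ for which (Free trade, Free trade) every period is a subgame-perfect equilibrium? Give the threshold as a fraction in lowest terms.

5/8

For Istria: deviation gain 21−11 = 10, per-period punishment loss 11−5 = 6. IC gives δ ≥ 10/16 = 5/8.
For Dacia: gain 6, loss 9 per period, so δ ≥ 6/15 = 2/5.
The tighter constraint is Istria's, so cooperation needs δ ≥ 5/8.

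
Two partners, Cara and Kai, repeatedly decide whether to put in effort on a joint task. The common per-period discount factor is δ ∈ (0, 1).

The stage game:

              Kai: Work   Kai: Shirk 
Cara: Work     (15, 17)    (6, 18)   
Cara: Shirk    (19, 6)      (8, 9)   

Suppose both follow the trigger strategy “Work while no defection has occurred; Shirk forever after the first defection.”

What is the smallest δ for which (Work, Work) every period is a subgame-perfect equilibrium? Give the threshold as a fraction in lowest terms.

4/11

For Cara: deviation gain 19−15 = 4, per-period punishment loss 15−8 = 7. IC gives δ ≥ 4/11.
For Kai: gain 1, loss 8 per period, so δ ≥ 1/9.
The tighter constraint is Cara's, so cooperation needs δ ≥ 4/11.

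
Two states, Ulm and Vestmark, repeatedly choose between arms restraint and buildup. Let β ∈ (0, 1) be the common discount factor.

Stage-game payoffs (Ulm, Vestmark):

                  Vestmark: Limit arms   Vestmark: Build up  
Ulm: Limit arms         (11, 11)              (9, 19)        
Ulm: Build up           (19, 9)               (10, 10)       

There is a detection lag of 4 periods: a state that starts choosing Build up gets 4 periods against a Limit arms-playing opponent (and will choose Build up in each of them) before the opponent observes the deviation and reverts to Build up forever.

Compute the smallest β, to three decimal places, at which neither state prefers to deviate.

A deviator earns 19 for 4 periods, then 10 forever; cooperating earns 11 forever. Multiplying the IC by (1−β):
11 ≥ 19(1−β^4) + 10β^4, so 9·β^4 ≥ 8 and β^4 ≥ 8/9.
β ≥ (8/9)^(1/4) ≈ 0.971.

0.971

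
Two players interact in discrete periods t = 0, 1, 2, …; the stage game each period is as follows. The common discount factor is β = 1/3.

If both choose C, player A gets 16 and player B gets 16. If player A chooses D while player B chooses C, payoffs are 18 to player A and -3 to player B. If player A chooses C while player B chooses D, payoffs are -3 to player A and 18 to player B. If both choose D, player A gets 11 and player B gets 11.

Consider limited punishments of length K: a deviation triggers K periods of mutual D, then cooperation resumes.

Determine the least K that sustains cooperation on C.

2

No profitable deviation requires (16−11)(β+…+β^K) ≥ 18−16, i.e. β+…+β^K ≥ 2/5 ≈ 0.4000.
With β = 1/3, the partial sums are K=1: 0.3333, K=2: 0.4444.
K = 2 is the first length at which the sum reaches 0.4000.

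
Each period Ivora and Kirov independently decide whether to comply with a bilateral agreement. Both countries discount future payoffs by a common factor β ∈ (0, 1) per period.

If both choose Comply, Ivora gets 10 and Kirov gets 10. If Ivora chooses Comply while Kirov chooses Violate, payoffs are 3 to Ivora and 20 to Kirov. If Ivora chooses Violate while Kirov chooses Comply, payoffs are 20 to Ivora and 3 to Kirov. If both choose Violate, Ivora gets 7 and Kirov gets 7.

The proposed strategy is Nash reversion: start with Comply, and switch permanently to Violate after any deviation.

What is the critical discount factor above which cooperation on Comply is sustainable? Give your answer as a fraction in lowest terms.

Under grim trigger the critical discount factor is (T−C)/(T−P) with T = 20, C = 10, P = 7.
β* = (20−10)/(20−7) = 10/13.

10/13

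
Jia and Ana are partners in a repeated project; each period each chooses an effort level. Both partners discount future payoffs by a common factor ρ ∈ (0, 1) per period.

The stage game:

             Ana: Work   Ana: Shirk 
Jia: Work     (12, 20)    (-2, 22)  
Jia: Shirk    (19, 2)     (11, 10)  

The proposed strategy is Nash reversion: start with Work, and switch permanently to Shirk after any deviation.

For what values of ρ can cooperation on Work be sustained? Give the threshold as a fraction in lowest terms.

7/8

For Jia: deviation gain 19−12 = 7, per-period punishment loss 12−11 = 1. IC gives ρ ≥ 7/8.
For Ana: gain 2, loss 10 per period, so ρ ≥ 2/12 = 1/6.
The tighter constraint is Jia's, so cooperation needs ρ ≥ 7/8.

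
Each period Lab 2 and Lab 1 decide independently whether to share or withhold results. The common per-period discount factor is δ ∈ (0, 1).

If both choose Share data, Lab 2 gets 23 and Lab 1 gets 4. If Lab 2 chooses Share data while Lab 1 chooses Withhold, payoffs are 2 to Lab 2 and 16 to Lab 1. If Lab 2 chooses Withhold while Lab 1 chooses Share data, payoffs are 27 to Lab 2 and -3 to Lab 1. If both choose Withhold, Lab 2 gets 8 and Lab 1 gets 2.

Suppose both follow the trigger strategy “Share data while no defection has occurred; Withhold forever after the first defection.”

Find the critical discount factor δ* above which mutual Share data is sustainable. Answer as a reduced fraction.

6/7

For Lab 2: deviation gain 27−23 = 4, per-period punishment loss 23−8 = 15. IC gives δ ≥ 4/19.
For Lab 1: gain 12, loss 2 per period, so δ ≥ 12/14 = 6/7.
The tighter constraint is Lab 1's, so cooperation needs δ ≥ 6/7.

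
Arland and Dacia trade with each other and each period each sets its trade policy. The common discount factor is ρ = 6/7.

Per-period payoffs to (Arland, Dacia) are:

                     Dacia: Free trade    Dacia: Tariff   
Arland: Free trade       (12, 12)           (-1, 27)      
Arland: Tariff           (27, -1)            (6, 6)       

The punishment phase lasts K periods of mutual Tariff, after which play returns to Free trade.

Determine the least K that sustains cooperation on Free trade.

No profitable deviation requires (12−6)(ρ+…+ρ^K) ≥ 27−12, i.e. ρ+…+ρ^K ≥ 5/2 ≈ 2.5000.
With ρ = 6/7, the partial sums are K=1: 0.8571, K=2: 1.5918, K=3: 2.2216, K=4: 2.7613.
K = 4 is the first length at which the sum reaches 2.5000.

4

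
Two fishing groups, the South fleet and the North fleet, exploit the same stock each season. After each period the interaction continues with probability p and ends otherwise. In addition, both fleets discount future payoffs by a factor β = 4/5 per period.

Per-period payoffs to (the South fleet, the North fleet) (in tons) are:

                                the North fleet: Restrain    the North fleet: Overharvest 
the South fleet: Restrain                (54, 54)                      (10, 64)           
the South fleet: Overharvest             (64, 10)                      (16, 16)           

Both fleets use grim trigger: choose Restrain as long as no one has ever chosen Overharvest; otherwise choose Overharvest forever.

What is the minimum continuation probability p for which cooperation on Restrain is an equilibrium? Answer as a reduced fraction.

25/96

With continuation probability p and discount β, the effective per-period discount factor is βp.
Grim-trigger IC: βp ≥ (64−54)/(64−16) = 5/24.
So p ≥ (5/24)/(4/5) = 25/96.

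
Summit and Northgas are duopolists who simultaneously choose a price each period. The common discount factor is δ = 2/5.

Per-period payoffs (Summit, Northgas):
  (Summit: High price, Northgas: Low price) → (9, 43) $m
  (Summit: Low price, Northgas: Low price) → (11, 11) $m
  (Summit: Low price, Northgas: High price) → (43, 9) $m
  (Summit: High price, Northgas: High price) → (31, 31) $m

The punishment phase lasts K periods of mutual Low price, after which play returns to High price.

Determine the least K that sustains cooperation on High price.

IC: δ(1−δ^K)/(1−δ) ≥ (43−31)/(31−11) = 3/5.
With δ = 2/5: need 1 − δ^K ≥ 3/5·(1−2/5)/(2/5), i.e. δ^K ≤ 0.1000.
Since (2/5)^2 = 0.1600 and (2/5)^3 = 0.0640, the smallest such K is 3.

3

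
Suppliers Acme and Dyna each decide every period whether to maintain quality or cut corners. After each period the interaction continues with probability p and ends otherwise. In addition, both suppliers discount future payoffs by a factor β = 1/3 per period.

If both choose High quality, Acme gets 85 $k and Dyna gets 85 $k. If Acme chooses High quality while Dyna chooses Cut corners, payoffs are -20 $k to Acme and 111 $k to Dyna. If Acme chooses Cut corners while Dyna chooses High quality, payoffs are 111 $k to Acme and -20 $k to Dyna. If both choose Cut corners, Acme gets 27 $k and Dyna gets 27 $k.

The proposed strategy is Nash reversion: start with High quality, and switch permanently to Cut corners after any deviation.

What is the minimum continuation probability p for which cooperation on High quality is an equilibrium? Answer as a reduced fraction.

13/14

With continuation probability p and discount β, the effective per-period discount factor is βp.
Grim-trigger IC: βp ≥ (111−85)/(111−27) = 13/42.
So p ≥ (13/42)/(1/3) = 13/14.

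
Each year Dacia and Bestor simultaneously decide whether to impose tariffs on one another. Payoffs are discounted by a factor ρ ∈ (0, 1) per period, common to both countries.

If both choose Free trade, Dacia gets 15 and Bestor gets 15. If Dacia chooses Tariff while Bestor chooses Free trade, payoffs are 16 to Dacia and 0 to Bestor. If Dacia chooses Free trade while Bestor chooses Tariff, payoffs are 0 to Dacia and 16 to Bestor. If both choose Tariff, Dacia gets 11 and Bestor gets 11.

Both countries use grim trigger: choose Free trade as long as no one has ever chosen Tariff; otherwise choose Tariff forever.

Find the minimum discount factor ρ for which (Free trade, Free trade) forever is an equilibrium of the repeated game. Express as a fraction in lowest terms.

1/5

One-period gain from deviating is 16 − 15 = 1. The loss is 15 − 11 = 4 in every subsequent period, with present value 4·ρ/(1−ρ).
Deviation is unprofitable when 4·ρ/(1−ρ) ≥ 1, i.e. ρ/(1−ρ) ≥ 1/4.
Equivalently ρ ≥ 1/(1+4) = 1/5.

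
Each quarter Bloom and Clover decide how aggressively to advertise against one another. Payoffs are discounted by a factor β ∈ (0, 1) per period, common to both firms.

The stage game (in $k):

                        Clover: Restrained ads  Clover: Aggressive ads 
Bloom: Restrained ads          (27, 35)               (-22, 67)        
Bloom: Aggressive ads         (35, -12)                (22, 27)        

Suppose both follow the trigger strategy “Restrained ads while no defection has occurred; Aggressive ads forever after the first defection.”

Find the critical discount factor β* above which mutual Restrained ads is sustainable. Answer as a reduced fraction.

Bloom's threshold: (35−27)/(35−22) = 8/13.
Clover's threshold: (67−35)/(67−27) = 4/5.
8/13 < 4/5, so Clover binds and β* = 4/5.

4/5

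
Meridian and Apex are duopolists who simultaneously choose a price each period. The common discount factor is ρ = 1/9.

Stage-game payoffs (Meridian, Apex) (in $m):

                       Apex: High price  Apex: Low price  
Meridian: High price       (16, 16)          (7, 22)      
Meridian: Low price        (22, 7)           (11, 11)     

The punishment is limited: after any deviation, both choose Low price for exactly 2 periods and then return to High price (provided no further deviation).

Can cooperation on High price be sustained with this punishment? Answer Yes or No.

Comparing payoff streams over the 3 periods until play realigns: cooperate → 16(1+ρ+…+ρ^2); deviate → 22 + 11(ρ+…+ρ^2).
Cooperation is sustained iff (16−11)(ρ+…+ρ^2) ≥ 22−16.
ρ+…+ρ^2 = 1/9·(1−(1/9)^2)/(1−1/9) = 0.1235, and (22−16)/(16−11) = 1.2000.
0.1235 < 1.2000, so cooperation is not sustainable.

No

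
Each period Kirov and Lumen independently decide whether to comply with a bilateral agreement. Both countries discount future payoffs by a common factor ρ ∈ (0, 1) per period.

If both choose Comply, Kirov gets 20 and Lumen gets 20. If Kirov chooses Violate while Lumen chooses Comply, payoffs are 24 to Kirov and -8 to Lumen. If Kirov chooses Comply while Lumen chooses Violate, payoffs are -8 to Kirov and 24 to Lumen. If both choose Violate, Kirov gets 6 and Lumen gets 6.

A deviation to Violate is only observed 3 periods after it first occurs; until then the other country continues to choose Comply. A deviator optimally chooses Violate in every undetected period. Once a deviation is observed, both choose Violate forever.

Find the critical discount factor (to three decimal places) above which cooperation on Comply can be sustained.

0.606

The best deviation is to choose Violate for all 3 undetected periods, earning 24 each, then 6 forever once detected.
Deviation value: 24(1−ρ^3)/(1−ρ) + 6ρ^3/(1−ρ); cooperation value: 20/(1−ρ).
IC: 20 ≥ 24(1−ρ^3) + 6ρ^3 = 24 − 18ρ^3.
So ρ^3 ≥ 4/18 = 2/9, giving ρ ≥ (2/9)^(1/3) ≈ 0.606.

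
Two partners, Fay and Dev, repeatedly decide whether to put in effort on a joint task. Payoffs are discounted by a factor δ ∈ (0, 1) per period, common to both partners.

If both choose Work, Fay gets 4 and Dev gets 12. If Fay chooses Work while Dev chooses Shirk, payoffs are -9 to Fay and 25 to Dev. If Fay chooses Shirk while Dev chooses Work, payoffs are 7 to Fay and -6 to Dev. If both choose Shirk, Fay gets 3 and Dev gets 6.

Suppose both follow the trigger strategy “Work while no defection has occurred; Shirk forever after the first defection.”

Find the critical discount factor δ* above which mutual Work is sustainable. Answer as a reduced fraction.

For Fay: deviation gain 7−4 = 3, per-period punishment loss 4−3 = 1. IC gives δ ≥ 3/4.
For Dev: gain 13, loss 6 per period, so δ ≥ 13/19.
The tighter constraint is Fay's, so cooperation needs δ ≥ 3/4.

3/4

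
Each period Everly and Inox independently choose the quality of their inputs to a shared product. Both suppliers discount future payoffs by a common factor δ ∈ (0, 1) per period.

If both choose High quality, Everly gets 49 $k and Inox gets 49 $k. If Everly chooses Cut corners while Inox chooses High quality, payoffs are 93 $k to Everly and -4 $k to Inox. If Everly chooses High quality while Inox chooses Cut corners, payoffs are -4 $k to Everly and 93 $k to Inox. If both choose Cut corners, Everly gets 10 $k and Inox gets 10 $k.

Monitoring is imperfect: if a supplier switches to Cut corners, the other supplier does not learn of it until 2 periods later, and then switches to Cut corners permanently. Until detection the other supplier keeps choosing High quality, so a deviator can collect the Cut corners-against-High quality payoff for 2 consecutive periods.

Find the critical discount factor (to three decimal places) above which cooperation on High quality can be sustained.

The best deviation is to choose Cut corners for all 2 undetected periods, earning 93 each, then 10 forever once detected.
Deviation value: 93(1−δ^2)/(1−δ) + 10δ^2/(1−δ); cooperation value: 49/(1−δ).
IC: 49 ≥ 93(1−δ^2) + 10δ^2 = 93 − 83δ^2.
So δ^2 ≥ 44/83, giving δ ≥ (44/83)^(1/2) ≈ 0.728.

0.728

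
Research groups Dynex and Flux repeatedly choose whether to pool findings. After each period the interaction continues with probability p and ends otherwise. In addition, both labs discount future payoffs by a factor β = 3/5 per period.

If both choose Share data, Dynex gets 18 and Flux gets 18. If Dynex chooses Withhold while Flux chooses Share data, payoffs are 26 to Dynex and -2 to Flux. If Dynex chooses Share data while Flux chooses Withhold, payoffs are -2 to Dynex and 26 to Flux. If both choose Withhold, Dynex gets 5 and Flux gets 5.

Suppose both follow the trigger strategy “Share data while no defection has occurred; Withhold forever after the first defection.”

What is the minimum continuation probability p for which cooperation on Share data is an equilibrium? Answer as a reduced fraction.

Expected continuation weight on next period's payoff is β·p = 3/5·p, which plays the role of the discount factor.
Cooperation requires 3/5·p ≥ (26−18)/(26−5) = 8/21, hence p ≥ 40/63.

40/63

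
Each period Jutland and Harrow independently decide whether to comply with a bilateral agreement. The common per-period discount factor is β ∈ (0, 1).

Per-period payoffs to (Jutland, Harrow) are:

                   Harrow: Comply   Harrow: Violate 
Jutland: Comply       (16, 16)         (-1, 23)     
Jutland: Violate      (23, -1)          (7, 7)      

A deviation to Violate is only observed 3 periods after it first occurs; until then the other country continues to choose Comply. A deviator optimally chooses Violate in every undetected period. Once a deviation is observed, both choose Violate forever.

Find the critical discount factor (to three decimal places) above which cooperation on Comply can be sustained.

0.759

The best deviation is to choose Violate for all 3 undetected periods, earning 23 each, then 7 forever once detected.
Deviation value: 23(1−β^3)/(1−β) + 7β^3/(1−β); cooperation value: 16/(1−β).
IC: 16 ≥ 23(1−β^3) + 7β^3 = 23 − 16β^3.
So β^3 ≥ 7/16, giving β ≥ (7/16)^(1/3) ≈ 0.759.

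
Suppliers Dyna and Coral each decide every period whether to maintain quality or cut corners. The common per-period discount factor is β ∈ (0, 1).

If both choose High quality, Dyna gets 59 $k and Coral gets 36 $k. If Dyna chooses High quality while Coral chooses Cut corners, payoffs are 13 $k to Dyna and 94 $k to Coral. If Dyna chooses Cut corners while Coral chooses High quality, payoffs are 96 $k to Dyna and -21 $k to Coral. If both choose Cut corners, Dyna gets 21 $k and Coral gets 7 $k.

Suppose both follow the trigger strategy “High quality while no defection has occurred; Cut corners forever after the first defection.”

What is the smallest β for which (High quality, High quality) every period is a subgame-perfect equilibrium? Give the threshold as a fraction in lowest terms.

For Dyna: deviation gain 96−59 = 37, per-period punishment loss 59−21 = 38. IC gives β ≥ 37/75.
For Coral: gain 58, loss 29 per period, so β ≥ 58/87 = 2/3.
The tighter constraint is Coral's, so cooperation needs β ≥ 2/3.

2/3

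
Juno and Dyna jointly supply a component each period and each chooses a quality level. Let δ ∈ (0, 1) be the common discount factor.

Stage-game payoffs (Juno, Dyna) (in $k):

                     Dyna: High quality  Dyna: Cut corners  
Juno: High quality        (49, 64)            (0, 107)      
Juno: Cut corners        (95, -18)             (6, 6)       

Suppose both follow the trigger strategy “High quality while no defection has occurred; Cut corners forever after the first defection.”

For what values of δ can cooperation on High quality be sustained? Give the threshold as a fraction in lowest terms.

Juno's threshold: (95−49)/(95−6) = 46/89.
Dyna's threshold: (107−64)/(107−6) = 43/101.
46/89 > 43/101, so Juno binds and δ* = 46/89.

46/89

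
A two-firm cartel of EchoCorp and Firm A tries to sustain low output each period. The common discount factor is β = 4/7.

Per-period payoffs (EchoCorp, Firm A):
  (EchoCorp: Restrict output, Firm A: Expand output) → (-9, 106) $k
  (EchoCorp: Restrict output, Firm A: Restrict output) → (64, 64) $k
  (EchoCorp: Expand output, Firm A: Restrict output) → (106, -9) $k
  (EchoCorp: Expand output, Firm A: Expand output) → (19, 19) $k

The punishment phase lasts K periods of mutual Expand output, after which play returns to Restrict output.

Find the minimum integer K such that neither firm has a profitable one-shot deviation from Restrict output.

3

IC: β(1−β^K)/(1−β) ≥ (106−64)/(64−19) = 14/15.
With β = 4/7: need 1 − β^K ≥ 14/15·(1−4/7)/(4/7), i.e. β^K ≤ 0.3000.
Since (4/7)^2 = 0.3265 and (4/7)^3 = 0.1866, the smallest such K is 3.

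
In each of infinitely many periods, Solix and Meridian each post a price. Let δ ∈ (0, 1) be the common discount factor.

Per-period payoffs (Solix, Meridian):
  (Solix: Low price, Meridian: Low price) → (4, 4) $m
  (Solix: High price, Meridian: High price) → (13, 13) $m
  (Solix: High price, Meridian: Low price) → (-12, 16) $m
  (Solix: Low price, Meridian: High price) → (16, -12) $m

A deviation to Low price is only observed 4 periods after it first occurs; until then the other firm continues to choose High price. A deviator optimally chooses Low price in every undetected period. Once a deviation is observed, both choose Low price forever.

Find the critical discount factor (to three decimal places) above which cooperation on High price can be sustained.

The best deviation is to choose Low price for all 4 undetected periods, earning 16 each, then 4 forever once detected.
Deviation value: 16(1−δ^4)/(1−δ) + 4δ^4/(1−δ); cooperation value: 13/(1−δ).
IC: 13 ≥ 16(1−δ^4) + 4δ^4 = 16 − 12δ^4.
So δ^4 ≥ 3/12 = 1/4, giving δ ≥ (1/4)^(1/4) ≈ 0.707.

0.707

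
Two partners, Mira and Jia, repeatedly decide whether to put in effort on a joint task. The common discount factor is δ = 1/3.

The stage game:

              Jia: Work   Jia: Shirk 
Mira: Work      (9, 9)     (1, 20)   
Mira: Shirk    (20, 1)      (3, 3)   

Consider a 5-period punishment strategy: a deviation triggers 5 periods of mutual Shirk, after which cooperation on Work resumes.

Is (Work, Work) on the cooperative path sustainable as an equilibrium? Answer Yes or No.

No

IC: δ+…+δ^5 ≥ (20−9)/(9−3) = 11/6.
At δ = 1/3: partial sum = 0.4979 < 1.8333. Cooperation not sustainable.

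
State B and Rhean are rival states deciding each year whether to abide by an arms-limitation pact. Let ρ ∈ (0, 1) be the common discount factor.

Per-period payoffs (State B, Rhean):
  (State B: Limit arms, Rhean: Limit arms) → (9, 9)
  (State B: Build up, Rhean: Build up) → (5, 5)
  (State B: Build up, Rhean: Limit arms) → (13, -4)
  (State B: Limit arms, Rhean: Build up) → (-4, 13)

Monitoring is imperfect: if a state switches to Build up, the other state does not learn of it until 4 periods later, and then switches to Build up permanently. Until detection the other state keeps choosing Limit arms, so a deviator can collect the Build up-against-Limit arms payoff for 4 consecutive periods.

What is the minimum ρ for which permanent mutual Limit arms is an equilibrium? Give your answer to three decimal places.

A deviator earns 13 for 4 periods, then 5 forever; cooperating earns 9 forever. Multiplying the IC by (1−ρ):
9 ≥ 13(1−ρ^4) + 5ρ^4, so 8·ρ^4 ≥ 4 and ρ^4 ≥ 1/2.
ρ ≥ (1/2)^(1/4) ≈ 0.841.

0.841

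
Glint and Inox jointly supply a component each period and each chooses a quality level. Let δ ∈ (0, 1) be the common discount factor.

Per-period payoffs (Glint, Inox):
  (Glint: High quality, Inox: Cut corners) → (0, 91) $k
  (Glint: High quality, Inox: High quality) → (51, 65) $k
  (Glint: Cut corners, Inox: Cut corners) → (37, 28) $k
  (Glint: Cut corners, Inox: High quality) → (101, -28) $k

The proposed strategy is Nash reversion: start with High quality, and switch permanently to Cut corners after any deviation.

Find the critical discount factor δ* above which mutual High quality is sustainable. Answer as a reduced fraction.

25/32

For Glint: deviation gain 101−51 = 50, per-period punishment loss 51−37 = 14. IC gives δ ≥ 50/64 = 25/32.
For Inox: gain 26, loss 37 per period, so δ ≥ 26/63.
The tighter constraint is Glint's, so cooperation needs δ ≥ 25/32.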